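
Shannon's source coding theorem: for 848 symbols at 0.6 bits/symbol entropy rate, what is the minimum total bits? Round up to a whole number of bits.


Minimum bits >= n * H = 848 * 0.6 = 508.8, rounded up to a whole number of bits = 509

509 bits


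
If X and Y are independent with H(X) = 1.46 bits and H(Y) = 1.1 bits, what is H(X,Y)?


For independent variables, H(X,Y) = H(X) + H(Y) = 1.46 + 1.1 = 2.56

2.56 bits


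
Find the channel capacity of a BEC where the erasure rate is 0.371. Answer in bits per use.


C = 1 - epsilon = 1 - 0.371 = 0.629

0.629 bits


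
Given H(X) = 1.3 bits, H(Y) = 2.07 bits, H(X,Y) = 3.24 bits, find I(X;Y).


I(X;Y) = H(X) + H(Y) - H(X,Y) = 1.3 + 2.07 - 3.24 = 0.13

0.13 bits


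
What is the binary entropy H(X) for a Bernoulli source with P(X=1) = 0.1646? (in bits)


H = -p*log2(p) - (1-p)*log2(1-p). -0.1646*log2(0.1646) = 0.428448; -0.8354*log2(0.8354) = 0.216754. H = 0.428448 + 0.216754 = 0.6452

0.6452 bits


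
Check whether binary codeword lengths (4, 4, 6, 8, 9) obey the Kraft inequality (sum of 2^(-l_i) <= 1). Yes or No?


Kraft sum = sum(2^(-l_i)) = 0.1465, need <= 1. Result: satisfied (a binary prefix-free code with these lengths exists)

Yes


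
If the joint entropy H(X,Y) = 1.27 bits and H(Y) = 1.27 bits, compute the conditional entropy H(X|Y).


H(X|Y) = H(X,Y) - H(Y) = 1.27 - 1.27 = 0.0

0.0 bits


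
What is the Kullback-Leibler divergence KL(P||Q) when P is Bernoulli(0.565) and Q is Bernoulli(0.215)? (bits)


KL = p*log2(p/q) + (1-p)*log2((1-p)/(1-q)) = 0.565*log2(0.565/0.215) + 0.435*log2(0.435/0.785) = 0.4171

0.4171 bits


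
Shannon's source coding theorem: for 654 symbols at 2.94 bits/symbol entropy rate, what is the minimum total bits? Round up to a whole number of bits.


Minimum bits >= n * H = 654 * 2.94 = 1922.76, rounded up to a whole number of bits = 1923

1923 bits


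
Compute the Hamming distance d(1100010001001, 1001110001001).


Count differing positions: . ^ . ^ ^ . . . . . . . . = 3 differences

3


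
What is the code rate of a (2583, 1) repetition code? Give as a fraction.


Rate = k/n = 1/2583

1/2583


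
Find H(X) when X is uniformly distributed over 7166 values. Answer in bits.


H = log2(n) = log2(7166) = 12.807

12.807 bits


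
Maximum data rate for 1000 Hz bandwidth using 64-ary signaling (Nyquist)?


Rate = 2 * B * log2(M) = 2 * 1000 * 6.0 = 12000.0

12000.0 bps


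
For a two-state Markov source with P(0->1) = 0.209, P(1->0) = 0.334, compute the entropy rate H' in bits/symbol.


Stationary distribution: pi_0 = p10/(p01+p10) = 0.6151, pi_1 = 0.3849. Entropy rate H' = pi_0*H(p01) + pi_1*H(p10) = 0.6151*0.7396 + 0.3849*0.919 = 0.8086

0.8086 bits/symbol


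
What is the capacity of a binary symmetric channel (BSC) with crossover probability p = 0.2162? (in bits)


H(p) = -p*log2(p) - (1-p)*log2(1-p) = -0.2162*log2(0.2162) - 0.7838*log2(0.7838) = 0.477707 + 0.275461 = 0.7532. C = 1 - H(p) = 1 - 0.7532 = 0.2468

0.2468 bits


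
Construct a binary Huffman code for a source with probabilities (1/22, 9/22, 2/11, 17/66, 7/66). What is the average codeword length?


Huffman construction (repeatedly merge the two least-probable nodes; each merge adds 1 bit to every symbol beneath it): 1/22 + 7/66 = 5/33; 5/33 + 2/11 = 1/3; 17/66 + 1/3 = 13/22; 9/22 + 13/22 = 1. Resulting codeword lengths (in the order the probabilities were given): (4, 1, 3, 2, 4). L_avg = sum(p_i * l_i) = 1/22*4 + 9/22*1 + 2/11*3 + 17/66*2 + 7/66*4 = 137/66 = 2.0758

2.0758 bits


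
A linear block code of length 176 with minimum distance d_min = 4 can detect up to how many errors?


Detection capability = d_min - 1 = 4 - 1 = 3

3 errors


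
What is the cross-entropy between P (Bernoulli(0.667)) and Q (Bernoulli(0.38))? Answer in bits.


H(P,Q) = -p*log2(q) - (1-p)*log2(1-q). -0.667*log2(0.38) = 0.931084; -0.333*log2(0.62) = 0.229657. H(P,Q) = 0.931084 + 0.229657 = 1.1607

1.1607 bits


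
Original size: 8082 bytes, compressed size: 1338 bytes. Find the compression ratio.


Ratio = original / compressed = 8082 / 1338 = 6.0404

6.0404


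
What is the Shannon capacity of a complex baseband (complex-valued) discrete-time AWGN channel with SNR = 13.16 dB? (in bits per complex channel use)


SNR_linear = 10^(13.16/10) = 20.7014; C = log2(1 + SNR_linear) = log2(1 + 20.7014) = 4.4397

4.4397 bits/channel use


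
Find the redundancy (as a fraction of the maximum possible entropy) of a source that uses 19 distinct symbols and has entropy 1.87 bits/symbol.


H_max = log2(K) = log2(19) = 4.2479 bits/symbol. Redundancy = 1 - H/H_max = 1 - 1.87/4.2479 = 1 - 0.4402 = 0.5598

0.5598


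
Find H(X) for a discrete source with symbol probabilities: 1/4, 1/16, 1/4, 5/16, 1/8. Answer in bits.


H = -sum(p_i * log2(p_i)). Terms: -(1/4)*log2(1/4) = 0.500000; -(1/16)*log2(1/16) = 0.250000; -(1/4)*log2(1/4) = 0.500000; -(5/16)*log2(5/16) = 0.524397; -(1/8)*log2(1/8) = 0.375000. H = 0.500000 + 0.250000 + 0.500000 + 0.524397 + 0.375000 = 2.1494

2.1494 bits


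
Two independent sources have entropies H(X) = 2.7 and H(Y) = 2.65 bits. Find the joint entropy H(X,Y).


For independent variables, H(X,Y) = H(X) + H(Y) = 2.7 + 2.65 = 5.35

5.35 bits


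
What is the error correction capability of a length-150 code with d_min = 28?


Correction capability = floor((d-1)/2) = floor((28-1)/2) = 13

13 errors


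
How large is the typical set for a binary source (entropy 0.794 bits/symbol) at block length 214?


log2|A_typical| = nH = 214 * 0.794 = 169.916, so |A_typical| ~ 2^169.916 = 1.412e+51

1.412e+51


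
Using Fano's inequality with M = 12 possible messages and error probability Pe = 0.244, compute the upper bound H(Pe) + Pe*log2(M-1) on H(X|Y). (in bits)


H(Pe) = -Pe*log2(Pe) - (1-Pe)*log2(1-Pe) = -0.244*log2(0.244) - 0.756*log2(0.756) = 0.496551 + 0.305078 = 0.8016. Pe*log2(M-1) = 0.244*log2(11) = 0.844101. Bound = H(Pe) + Pe*log2(M-1) = 0.496551 + 0.305078 + 0.844101 = 1.6457

1.6457 bits


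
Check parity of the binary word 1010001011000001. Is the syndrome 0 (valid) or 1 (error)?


Syndrome = XOR of all bits = 1 XOR 0 XOR 1 XOR 0 XOR 0 XOR 0 XOR 1 XOR 0 XOR 1 XOR 1 XOR 0 XOR 0 XOR 0 XOR 0 XOR 0 XOR 1 = 0

0


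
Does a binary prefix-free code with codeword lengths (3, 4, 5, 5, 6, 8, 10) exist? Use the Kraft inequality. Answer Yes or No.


Kraft sum = sum(2^(-l_i)) = 0.2705, need <= 1. Result: satisfied (a binary prefix-free code with these lengths exists)

Yes


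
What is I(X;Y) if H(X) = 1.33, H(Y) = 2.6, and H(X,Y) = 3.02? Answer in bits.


I(X;Y) = H(X) + H(Y) - H(X,Y) = 1.33 + 2.6 - 3.02 = 0.91

0.91 bits


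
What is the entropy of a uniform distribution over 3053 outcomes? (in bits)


H = log2(n) = log2(3053) = 11.576

11.576 bits


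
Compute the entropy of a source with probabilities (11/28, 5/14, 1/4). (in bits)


H = -sum(p_i * log2(p_i)). Terms: -(11/28)*log2(11/28) = 0.529541; -(5/14)*log2(5/14) = 0.530510; -(1/4)*log2(1/4) = 0.500000. H = 0.529541 + 0.530510 + 0.500000 = 1.5601

1.5601 bits


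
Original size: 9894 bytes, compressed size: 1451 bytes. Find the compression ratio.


Ratio = original / compressed = 9894 / 1451 = 6.8187

6.8187


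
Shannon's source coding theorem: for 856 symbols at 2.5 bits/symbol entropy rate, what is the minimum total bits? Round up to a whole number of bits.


Minimum bits >= n * H = 856 * 2.5 = 2140.0, rounded up to a whole number of bits = 2140

2140 bits


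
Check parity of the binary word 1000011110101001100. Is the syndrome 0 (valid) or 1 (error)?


Syndrome = XOR of all bits = 1 XOR 0 XOR 0 XOR 0 XOR 0 XOR 1 XOR 1 XOR 1 XOR 1 XOR 0 XOR 1 XOR 0 XOR 1 XOR 0 XOR 0 XOR 1 XOR 1 XOR 0 XOR 0 = 1

1


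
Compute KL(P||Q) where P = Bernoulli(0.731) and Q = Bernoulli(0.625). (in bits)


KL = p*log2(p/q) + (1-p)*log2((1-p)/(1-q)) = 0.731*log2(0.731/0.625) + 0.269*log2(0.269/0.375) = 0.0363

0.0363 bits


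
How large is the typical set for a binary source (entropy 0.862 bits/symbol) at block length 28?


log2|A_typical| = nH = 28 * 0.862 = 24.136, so |A_typical| ~ 2^24.136 = 1.844e+07

1.844e+07


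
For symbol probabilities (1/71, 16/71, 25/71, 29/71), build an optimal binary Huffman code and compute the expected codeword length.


Huffman construction (repeatedly merge the two least-probable nodes; each merge adds 1 bit to every symbol beneath it): 1/71 + 16/71 = 17/71; 17/71 + 25/71 = 42/71; 29/71 + 42/71 = 1. Resulting codeword lengths (in the order the probabilities were given): (3, 3, 2, 1). L_avg = sum(p_i * l_i) = 1/71*3 + 16/71*3 + 25/71*2 + 29/71*1 = 130/71 = 1.831

1.831 bits


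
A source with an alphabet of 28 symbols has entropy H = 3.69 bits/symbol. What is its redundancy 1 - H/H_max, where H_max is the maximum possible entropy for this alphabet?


H_max = log2(K) = log2(28) = 4.8074 bits/symbol. Redundancy = 1 - H/H_max = 1 - 3.69/4.8074 = 1 - 0.7676 = 0.2324

0.2324


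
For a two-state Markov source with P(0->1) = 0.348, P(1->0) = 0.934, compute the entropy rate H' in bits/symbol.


Stationary distribution: pi_0 = p10/(p01+p10) = 0.7285, pi_1 = 0.2715. Entropy rate H' = pi_0*H(p01) + pi_1*H(p10) = 0.7285*0.9323 + 0.2715*0.3508 = 0.7744

0.7744 bits/symbol


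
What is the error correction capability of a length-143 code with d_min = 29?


Correction capability = floor((d-1)/2) = floor((29-1)/2) = 14

14 errors


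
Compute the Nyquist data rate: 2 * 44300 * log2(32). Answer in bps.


Rate = 2 * B * log2(M) = 2 * 44300 * 5.0 = 443000.0

443000.0 bps


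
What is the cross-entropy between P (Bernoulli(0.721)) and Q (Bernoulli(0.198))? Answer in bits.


H(P,Q) = -p*log2(q) - (1-p)*log2(1-q). -0.721*log2(0.198) = 1.684564; -0.279*log2(0.802) = 0.088813. H(P,Q) = 1.684564 + 0.088813 = 1.7734

1.7734 bits


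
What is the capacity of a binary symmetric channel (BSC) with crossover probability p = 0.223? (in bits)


H(p) = -p*log2(p) - (1-p)*log2(1-p) = -0.223*log2(0.223) - 0.777*log2(0.777) = 0.482769 + 0.282838 = 0.7656. C = 1 - H(p) = 1 - 0.7656 = 0.2344

0.2344 bits


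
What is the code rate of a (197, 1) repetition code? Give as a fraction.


Rate = k/n = 1/197

1/197


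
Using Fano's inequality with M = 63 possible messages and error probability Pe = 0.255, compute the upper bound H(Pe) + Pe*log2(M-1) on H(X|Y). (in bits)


H(Pe) = -Pe*log2(Pe) - (1-Pe)*log2(1-Pe) = -0.255*log2(0.255) - 0.745*log2(0.745) = 0.502715 + 0.316392 = 0.8191. Pe*log2(M-1) = 0.255*log2(62) = 1.518320. Bound = H(Pe) + Pe*log2(M-1) = 0.502715 + 0.316392 + 1.518320 = 2.3374

2.3374 bits


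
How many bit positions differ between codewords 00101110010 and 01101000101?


Count differing positions: . ^ . . . ^ ^ . ^ ^ ^ = 6 differences

6


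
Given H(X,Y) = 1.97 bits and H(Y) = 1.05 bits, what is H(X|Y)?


H(X|Y) = H(X,Y) - H(Y) = 1.97 - 1.05 = 0.92

0.92 bits


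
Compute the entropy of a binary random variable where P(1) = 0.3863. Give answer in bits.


H = -p*log2(p) - (1-p)*log2(1-p). -0.3863*log2(0.3863) = 0.530083; -0.6137*log2(0.6137) = 0.432287. H = 0.530083 + 0.432287 = 0.9624

0.9624 bits


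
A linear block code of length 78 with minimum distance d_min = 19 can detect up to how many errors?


Detection capability = d_min - 1 = 19 - 1 = 18

18 errors


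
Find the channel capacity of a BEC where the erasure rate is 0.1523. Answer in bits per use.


C = 1 - epsilon = 1 - 0.1523 = 0.8477

0.8477 bits


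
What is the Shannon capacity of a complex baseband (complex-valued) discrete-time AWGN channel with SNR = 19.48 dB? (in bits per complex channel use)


SNR_linear = 10^(19.48/10) = 88.7156; C = log2(1 + SNR_linear) = log2(1 + 88.7156) = 6.4873

6.4873 bits/channel use


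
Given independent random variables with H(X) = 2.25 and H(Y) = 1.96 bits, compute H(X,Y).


For independent variables, H(X,Y) = H(X) + H(Y) = 2.25 + 1.96 = 4.21

4.21 bits


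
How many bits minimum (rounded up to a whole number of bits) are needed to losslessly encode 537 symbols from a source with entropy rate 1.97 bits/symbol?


Minimum bits >= n * H = 537 * 1.97 = 1057.89, rounded up to a whole number of bits = 1058

1058 bits


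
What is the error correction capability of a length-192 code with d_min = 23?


Correction capability = floor((d-1)/2) = floor((23-1)/2) = 11

11 errors


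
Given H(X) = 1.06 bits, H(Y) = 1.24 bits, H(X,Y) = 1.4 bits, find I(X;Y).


I(X;Y) = H(X) + H(Y) - H(X,Y) = 1.06 + 1.24 - 1.4 = 0.9

0.9 bits


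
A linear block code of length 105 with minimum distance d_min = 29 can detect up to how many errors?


Detection capability = d_min - 1 = 29 - 1 = 28

28 errors


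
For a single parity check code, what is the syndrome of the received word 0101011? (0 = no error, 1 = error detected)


Syndrome = XOR of all bits = 0 XOR 1 XOR 0 XOR 1 XOR 0 XOR 1 XOR 1 = 0

0


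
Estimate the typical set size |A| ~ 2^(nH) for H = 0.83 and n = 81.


log2|A_typical| = nH = 81 * 0.83 = 67.23, so |A_typical| ~ 2^67.23 = 1.731e+20

1.731e+20


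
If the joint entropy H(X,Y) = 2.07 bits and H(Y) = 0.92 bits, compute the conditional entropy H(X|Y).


H(X|Y) = H(X,Y) - H(Y) = 2.07 - 0.92 = 1.15

1.15 bits


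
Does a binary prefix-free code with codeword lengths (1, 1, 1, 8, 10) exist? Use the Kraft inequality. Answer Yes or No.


Kraft sum = sum(2^(-l_i)) = 1.5049, need <= 1. Result: violated (a binary prefix-free code with these lengths cannot exist)

No


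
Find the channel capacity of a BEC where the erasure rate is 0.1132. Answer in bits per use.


C = 1 - epsilon = 1 - 0.1132 = 0.8868

0.8868 bits


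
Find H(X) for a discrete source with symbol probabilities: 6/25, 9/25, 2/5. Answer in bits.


H = -sum(p_i * log2(p_i)). Terms: -(6/25)*log2(6/25) = 0.494134; -(9/25)*log2(9/25) = 0.530615; -(2/5)*log2(2/5) = 0.528771. H = 0.494134 + 0.530615 + 0.528771 = 1.5535

1.5535 bits


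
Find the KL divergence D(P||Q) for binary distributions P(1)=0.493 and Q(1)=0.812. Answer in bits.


KL = p*log2(p/q) + (1-p)*log2((1-p)/(1-q)) = 0.493*log2(0.493/0.812) + 0.507*log2(0.507/0.188) = 0.3707

0.3707 bits


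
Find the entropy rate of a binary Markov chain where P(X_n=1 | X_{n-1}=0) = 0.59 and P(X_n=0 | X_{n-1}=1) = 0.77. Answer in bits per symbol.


Stationary distribution: pi_0 = p10/(p01+p10) = 0.5662, pi_1 = 0.4338. Entropy rate H' = pi_0*H(p01) + pi_1*H(p10) = 0.5662*0.9765 + 0.4338*0.778 = 0.8904

0.8904 bits/symbol


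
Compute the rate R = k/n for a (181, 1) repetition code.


Rate = k/n = 1/181

1/181


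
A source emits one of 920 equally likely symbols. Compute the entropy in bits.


H = log2(n) = log2(920) = 9.8455

9.8455 bits


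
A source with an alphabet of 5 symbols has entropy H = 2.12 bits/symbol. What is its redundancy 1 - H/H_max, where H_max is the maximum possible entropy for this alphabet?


H_max = log2(K) = log2(5) = 2.3219 bits/symbol. Redundancy = 1 - H/H_max = 1 - 2.12/2.3219 = 1 - 0.913 = 0.087

0.087


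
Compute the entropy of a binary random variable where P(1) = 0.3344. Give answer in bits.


H = -p*log2(p) - (1-p)*log2(1-p). -0.3344*log2(0.3344) = 0.528470; -0.6656*log2(0.6656) = 0.390889. H = 0.528470 + 0.390889 = 0.9194

0.9194 bits


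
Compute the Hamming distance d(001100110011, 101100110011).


Count differing positions: ^ . . . . . . . . . . . = 1 differences

1


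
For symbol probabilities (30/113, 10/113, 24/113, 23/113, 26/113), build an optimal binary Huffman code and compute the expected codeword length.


Huffman construction (repeatedly merge the two least-probable nodes; each merge adds 1 bit to every symbol beneath it): 10/113 + 23/113 = 33/113; 24/113 + 26/113 = 50/113; 30/113 + 33/113 = 63/113; 50/113 + 63/113 = 1. Resulting codeword lengths (in the order the probabilities were given): (2, 3, 2, 3, 2). L_avg = sum(p_i * l_i) = 30/113*2 + 10/113*3 + 24/113*2 + 23/113*3 + 26/113*2 = 259/113 = 2.292

2.292 bits


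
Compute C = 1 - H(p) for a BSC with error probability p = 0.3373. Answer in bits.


H(p) = -p*log2(p) - (1-p)*log2(1-p) = -0.3373*log2(0.3373) - 0.6627*log2(0.6627) = 0.528851 + 0.393360 = 0.9222. C = 1 - H(p) = 1 - 0.9222 = 0.0778

0.0778 bits


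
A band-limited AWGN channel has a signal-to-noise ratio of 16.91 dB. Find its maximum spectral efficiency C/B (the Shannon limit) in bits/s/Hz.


SNR_linear = 10^(16.91/10) = 49.0908; C/B = log2(1 + SNR_linear) = log2(1 + 49.0908) = 5.6465

5.6465 bits/s/Hz


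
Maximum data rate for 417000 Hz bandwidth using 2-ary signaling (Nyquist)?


Rate = 2 * B * log2(M) = 2 * 417000 * 1.0 = 834000.0

834000.0 bps


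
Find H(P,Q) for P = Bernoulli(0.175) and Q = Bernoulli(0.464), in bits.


H(P,Q) = -p*log2(q) - (1-p)*log2(1-q). -0.175*log2(0.464) = 0.193866; -0.825*log2(0.536) = 0.742248. H(P,Q) = 0.193866 + 0.742248 = 0.9361

0.9361 bits


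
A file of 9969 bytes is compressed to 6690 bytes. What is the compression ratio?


Ratio = original / compressed = 9969 / 6690 = 1.4901

1.4901


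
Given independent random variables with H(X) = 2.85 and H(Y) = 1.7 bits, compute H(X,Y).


For independent variables, H(X,Y) = H(X) + H(Y) = 2.85 + 1.7 = 4.55

4.55 bits


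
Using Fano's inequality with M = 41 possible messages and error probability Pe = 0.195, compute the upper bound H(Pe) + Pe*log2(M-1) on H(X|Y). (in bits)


H(Pe) = -Pe*log2(Pe) - (1-Pe)*log2(1-Pe) = -0.195*log2(0.195) - 0.805*log2(0.805) = 0.459899 + 0.251916 = 0.7118. Pe*log2(M-1) = 0.195*log2(40) = 1.037776. Bound = H(Pe) + Pe*log2(M-1) = 0.459899 + 0.251916 + 1.037776 = 1.7496

1.7496 bits


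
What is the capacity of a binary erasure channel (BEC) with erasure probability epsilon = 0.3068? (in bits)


C = 1 - epsilon = 1 - 0.3068 = 0.6932

0.6932 bits


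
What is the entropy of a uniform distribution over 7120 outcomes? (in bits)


H = log2(n) = log2(7120) = 12.7977

12.7977 bits


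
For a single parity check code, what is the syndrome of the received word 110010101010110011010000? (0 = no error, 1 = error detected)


Syndrome = XOR of all bits = 1 XOR 1 XOR 0 XOR 0 XOR 1 XOR 0 XOR 1 XOR 0 XOR 1 XOR 0 XOR 1 XOR 0 XOR 1 XOR 1 XOR 0 XOR 0 XOR 1 XOR 1 XOR 0 XOR 1 XOR 0 XOR 0 XOR 0 XOR 0 = 1

1


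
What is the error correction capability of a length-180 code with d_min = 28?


Correction capability = floor((d-1)/2) = floor((28-1)/2) = 13

13 errors


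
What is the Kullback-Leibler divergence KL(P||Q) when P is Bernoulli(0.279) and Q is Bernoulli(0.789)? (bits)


KL = p*log2(p/q) + (1-p)*log2((1-p)/(1-q)) = 0.279*log2(0.279/0.789) + 0.721*log2(0.721/0.211) = 0.8597

0.8597 bits


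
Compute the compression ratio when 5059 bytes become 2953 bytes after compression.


Ratio = original / compressed = 5059 / 2953 = 1.7132

1.7132


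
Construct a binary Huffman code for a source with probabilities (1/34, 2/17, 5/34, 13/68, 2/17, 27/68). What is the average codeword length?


Huffman construction (repeatedly merge the two least-probable nodes; each merge adds 1 bit to every symbol beneath it): 1/34 + 2/17 = 5/34; 2/17 + 5/34 = 9/34; 5/34 + 13/68 = 23/68; 9/34 + 23/68 = 41/68; 27/68 + 41/68 = 1. Resulting codeword lengths (in the order the probabilities were given): (4, 4, 3, 3, 3, 1). L_avg = sum(p_i * l_i) = 1/34*4 + 2/17*4 + 5/34*3 + 13/68*3 + 2/17*3 + 27/68*1 = 40/17 = 2.3529

2.3529 bits


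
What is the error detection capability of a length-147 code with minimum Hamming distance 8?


Detection capability = d_min - 1 = 8 - 1 = 7

7 errors


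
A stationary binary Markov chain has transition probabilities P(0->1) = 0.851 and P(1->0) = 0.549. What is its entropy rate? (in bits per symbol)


Stationary distribution: pi_0 = p10/(p01+p10) = 0.3921, pi_1 = 0.6079. Entropy rate H' = pi_0*H(p01) + pi_1*H(p10) = 0.3921*0.6073 + 0.6079*0.9931 = 0.8418

0.8418 bits/symbol


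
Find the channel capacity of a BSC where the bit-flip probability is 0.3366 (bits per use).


H(p) = -p*log2(p) - (1-p)*log2(1-p) = -0.3366*log2(0.3366) - 0.6634*log2(0.6634) = 0.528763 + 0.392765 = 0.9215. C = 1 - H(p) = 1 - 0.9215 = 0.0785

0.0785 bits


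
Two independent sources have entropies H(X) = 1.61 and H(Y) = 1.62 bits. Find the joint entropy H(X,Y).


For independent variables, H(X,Y) = H(X) + H(Y) = 1.61 + 1.62 = 3.23

3.23 bits


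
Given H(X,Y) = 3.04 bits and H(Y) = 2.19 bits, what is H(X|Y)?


H(X|Y) = H(X,Y) - H(Y) = 3.04 - 2.19 = 0.85

0.85 bits


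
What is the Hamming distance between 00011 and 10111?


Count differing positions: ^ . ^ . . = 2 differences

2


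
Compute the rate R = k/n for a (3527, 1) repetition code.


Rate = k/n = 1/3527

1/3527


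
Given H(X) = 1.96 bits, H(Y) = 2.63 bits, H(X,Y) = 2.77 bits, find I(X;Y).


I(X;Y) = H(X) + H(Y) - H(X,Y) = 1.96 + 2.63 - 2.77 = 1.82

1.82 bits


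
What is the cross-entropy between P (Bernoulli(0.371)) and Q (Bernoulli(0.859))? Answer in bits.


H(P,Q) = -p*log2(q) - (1-p)*log2(1-q). -0.371*log2(0.859) = 0.081349; -0.629*log2(0.141) = 1.777701. H(P,Q) = 0.081349 + 1.777701 = 1.859

1.859 bits


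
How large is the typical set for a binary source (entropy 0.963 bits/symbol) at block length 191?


log2|A_typical| = nH = 191 * 0.963 = 183.933, so |A_typical| ~ 2^183.933 = 2.341e+55

2.341e+55


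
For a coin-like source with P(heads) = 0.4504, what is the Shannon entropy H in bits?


H = -p*log2(p) - (1-p)*log2(1-p). -0.4504*log2(0.4504) = 0.518285; -0.5496*log2(0.5496) = 0.474605. H = 0.518285 + 0.474605 = 0.9929

0.9929 bits


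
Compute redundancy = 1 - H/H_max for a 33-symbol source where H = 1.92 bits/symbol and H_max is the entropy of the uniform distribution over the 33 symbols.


H_max = log2(K) = log2(33) = 5.0444 bits/symbol. Redundancy = 1 - H/H_max = 1 - 1.92/5.0444 = 1 - 0.3806 = 0.6194

0.6194


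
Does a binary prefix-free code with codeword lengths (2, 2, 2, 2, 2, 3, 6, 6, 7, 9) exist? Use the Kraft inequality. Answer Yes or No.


Kraft sum = sum(2^(-l_i)) = 1.416, need <= 1. Result: violated (a binary prefix-free code with these lengths cannot exist)

No


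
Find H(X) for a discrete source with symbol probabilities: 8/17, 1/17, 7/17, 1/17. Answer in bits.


H = -sum(p_i * log2(p_i)). Terms: -(8/17)*log2(8/17) = 0.511747; -(1/17)*log2(1/17) = 0.240439; -(7/17)*log2(7/17) = 0.527103; -(1/17)*log2(1/17) = 0.240439. H = 0.511747 + 0.240439 + 0.527103 + 0.240439 = 1.5197

1.5197 bits


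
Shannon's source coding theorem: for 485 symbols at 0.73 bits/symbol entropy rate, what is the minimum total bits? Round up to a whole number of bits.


Minimum bits >= n * H = 485 * 0.73 = 354.05, rounded up to a whole number of bits = 355

355 bits


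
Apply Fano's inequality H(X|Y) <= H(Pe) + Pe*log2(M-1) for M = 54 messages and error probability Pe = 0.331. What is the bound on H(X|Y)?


H(Pe) = -Pe*log2(Pe) - (1-Pe)*log2(1-Pe) = -0.331*log2(0.331) - 0.669*log2(0.669) = 0.527977 + 0.387968 = 0.9159. Pe*log2(M-1) = 0.331*log2(53) = 1.895942. Bound = H(Pe) + Pe*log2(M-1) = 0.527977 + 0.387968 + 1.895942 = 2.8119

2.8119 bits


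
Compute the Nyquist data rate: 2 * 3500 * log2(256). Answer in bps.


Rate = 2 * B * log2(M) = 2 * 3500 * 8.0 = 56000.0

56000.0 bps


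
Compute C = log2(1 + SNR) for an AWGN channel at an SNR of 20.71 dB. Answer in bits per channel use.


SNR_linear = 10^(20.71/10) = 117.7606; C = log2(1 + SNR_linear) = log2(1 + 117.7606) = 6.8919

6.8919 bits/channel use


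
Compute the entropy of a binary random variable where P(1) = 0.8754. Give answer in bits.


H = -p*log2(p) - (1-p)*log2(1-p). -0.8754*log2(0.8754) = 0.168064; -0.1246*log2(0.1246) = 0.374376. H = 0.168064 + 0.374376 = 0.5424

0.5424 bits


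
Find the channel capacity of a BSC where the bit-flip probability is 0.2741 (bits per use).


H(p) = -p*log2(p) - (1-p)*log2(1-p) = -0.2741*log2(0.2741) - 0.7259*log2(0.7259) = 0.511807 + 0.335480 = 0.8473. C = 1 - H(p) = 1 - 0.8473 = 0.1527

0.1527 bits


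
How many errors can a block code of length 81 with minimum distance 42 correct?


Correction capability = floor((d-1)/2) = floor((42-1)/2) = 20

20 errors


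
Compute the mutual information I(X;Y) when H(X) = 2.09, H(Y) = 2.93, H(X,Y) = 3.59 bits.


I(X;Y) = H(X) + H(Y) - H(X,Y) = 2.09 + 2.93 - 3.59 = 1.43

1.43 bits


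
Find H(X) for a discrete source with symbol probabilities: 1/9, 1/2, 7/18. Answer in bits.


H = -sum(p_i * log2(p_i)). Terms: -(1/9)*log2(1/9) = 0.352214; -(1/2)*log2(1/2) = 0.500000; -(7/18)*log2(7/18) = 0.529888. H = 0.352214 + 0.500000 + 0.529888 = 1.3821

1.3821 bits


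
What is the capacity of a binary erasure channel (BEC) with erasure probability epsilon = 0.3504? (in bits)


C = 1 - epsilon = 1 - 0.3504 = 0.6496

0.6496 bits


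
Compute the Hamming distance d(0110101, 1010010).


Count differing positions: ^ ^ . . ^ ^ ^ = 5 differences

5


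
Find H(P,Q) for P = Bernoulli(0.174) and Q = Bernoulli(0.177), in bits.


H(P,Q) = -p*log2(q) - (1-p)*log2(1-q). -0.174*log2(0.177) = 0.434683; -0.826*log2(0.823) = 0.232135. H(P,Q) = 0.434683 + 0.232135 = 0.6668

0.6668 bits


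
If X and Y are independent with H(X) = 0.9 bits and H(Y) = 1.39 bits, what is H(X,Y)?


For independent variables, H(X,Y) = H(X) + H(Y) = 0.9 + 1.39 = 2.29

2.29 bits


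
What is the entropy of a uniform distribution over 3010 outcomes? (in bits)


H = log2(n) = log2(3010) = 11.5555

11.5555 bits


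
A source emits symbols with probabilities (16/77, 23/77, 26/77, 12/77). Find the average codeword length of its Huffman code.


Huffman construction (repeatedly merge the two least-probable nodes; each merge adds 1 bit to every symbol beneath it): 12/77 + 16/77 = 4/11; 23/77 + 26/77 = 7/11; 4/11 + 7/11 = 1. Resulting codeword lengths (in the order the probabilities were given): (2, 2, 2, 2). L_avg = sum(p_i * l_i) = 16/77*2 + 23/77*2 + 26/77*2 + 12/77*2 = 2

2.0 bits


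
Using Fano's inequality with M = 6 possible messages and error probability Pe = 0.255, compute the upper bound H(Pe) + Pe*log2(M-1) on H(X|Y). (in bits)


H(Pe) = -Pe*log2(Pe) - (1-Pe)*log2(1-Pe) = -0.255*log2(0.255) - 0.745*log2(0.745) = 0.502715 + 0.316392 = 0.8191. Pe*log2(M-1) = 0.255*log2(5) = 0.592092. Bound = H(Pe) + Pe*log2(M-1) = 0.502715 + 0.316392 + 0.592092 = 1.4112

1.4112 bits


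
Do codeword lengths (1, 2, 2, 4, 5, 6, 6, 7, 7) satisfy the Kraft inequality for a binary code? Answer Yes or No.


Kraft sum = sum(2^(-l_i)) = 1.1406, need <= 1. Result: violated (a binary prefix-free code with these lengths cannot exist)

No


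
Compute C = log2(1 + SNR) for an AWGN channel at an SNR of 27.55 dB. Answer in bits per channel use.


SNR_linear = 10^(27.55/10) = 568.8529; C = log2(1 + SNR_linear) = log2(1 + 568.8529) = 9.1544

9.1544 bits/channel use


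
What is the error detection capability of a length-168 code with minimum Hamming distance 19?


Detection capability = d_min - 1 = 19 - 1 = 18

18 errors


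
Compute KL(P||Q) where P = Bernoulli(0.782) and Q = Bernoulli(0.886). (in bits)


KL = p*log2(p/q) + (1-p)*log2((1-p)/(1-q)) = 0.782*log2(0.782/0.886) + 0.218*log2(0.218/0.114) = 0.063

0.063 bits


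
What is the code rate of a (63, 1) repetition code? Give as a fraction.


Rate = k/n = 1/63

1/63


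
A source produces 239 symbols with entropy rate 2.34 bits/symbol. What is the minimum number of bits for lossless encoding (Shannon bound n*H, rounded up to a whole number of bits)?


Minimum bits >= n * H = 239 * 2.34 = 559.26, rounded up to a whole number of bits = 560

560 bits


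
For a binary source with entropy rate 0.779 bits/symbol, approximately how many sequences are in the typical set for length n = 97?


log2|A_typical| = nH = 97 * 0.779 = 75.563, so |A_typical| ~ 2^75.563 = 5.581e+22

5.581e+22


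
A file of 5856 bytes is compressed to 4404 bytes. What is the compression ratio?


Ratio = original / compressed = 5856 / 4404 = 1.3297

1.3297


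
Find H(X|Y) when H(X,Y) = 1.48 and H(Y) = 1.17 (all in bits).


H(X|Y) = H(X,Y) - H(Y) = 1.48 - 1.17 = 0.31

0.31 bits


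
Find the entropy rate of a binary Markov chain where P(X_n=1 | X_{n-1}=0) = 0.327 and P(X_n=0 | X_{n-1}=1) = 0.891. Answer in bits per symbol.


Stationary distribution: pi_0 = p10/(p01+p10) = 0.7315, pi_1 = 0.2685. Entropy rate H' = pi_0*H(p01) + pi_1*H(p10) = 0.7315*0.9118 + 0.2685*0.4969 = 0.8004

0.8004 bits/symbol


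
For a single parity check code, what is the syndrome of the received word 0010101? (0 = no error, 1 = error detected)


Syndrome = XOR of all bits = 0 XOR 0 XOR 1 XOR 0 XOR 1 XOR 0 XOR 1 = 1

1


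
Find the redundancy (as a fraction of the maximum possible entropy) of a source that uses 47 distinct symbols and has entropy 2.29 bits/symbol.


H_max = log2(K) = log2(47) = 5.5546 bits/symbol. Redundancy = 1 - H/H_max = 1 - 2.29/5.5546 = 1 - 0.4123 = 0.5877

0.5877


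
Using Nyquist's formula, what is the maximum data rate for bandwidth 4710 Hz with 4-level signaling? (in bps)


Rate = 2 * B * log2(M) = 2 * 4710 * 2.0 = 18840.0

18840.0 bps


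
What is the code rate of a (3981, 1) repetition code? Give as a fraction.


Rate = k/n = 1/3981

1/3981


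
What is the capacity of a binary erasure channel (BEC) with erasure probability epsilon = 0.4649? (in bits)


C = 1 - epsilon = 1 - 0.4649 = 0.5351

0.5351 bits


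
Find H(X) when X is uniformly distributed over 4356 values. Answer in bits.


H = log2(n) = log2(4356) = 12.0888

12.0888 bits


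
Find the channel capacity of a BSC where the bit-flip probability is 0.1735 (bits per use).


H(p) = -p*log2(p) - (1-p)*log2(1-p) = -0.1735*log2(0.1735) - 0.8265*log2(0.8265) = 0.438433 + 0.227216 = 0.6656. C = 1 - H(p) = 1 - 0.6656 = 0.3344

0.3344 bits


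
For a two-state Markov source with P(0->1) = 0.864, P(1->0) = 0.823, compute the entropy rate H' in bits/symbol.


Stationary distribution: pi_0 = p10/(p01+p10) = 0.4878, pi_1 = 0.5122. Entropy rate H' = pi_0*H(p01) + pi_1*H(p10) = 0.4878*0.5737 + 0.5122*0.6735 = 0.6248

0.6248 bits/symbol


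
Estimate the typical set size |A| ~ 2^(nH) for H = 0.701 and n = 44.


log2|A_typical| = nH = 44 * 0.701 = 30.844, so |A_typical| ~ 2^30.844 = 1.927e+09

1.927e+09


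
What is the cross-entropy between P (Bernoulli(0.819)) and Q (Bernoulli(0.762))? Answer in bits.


H(P,Q) = -p*log2(q) - (1-p)*log2(1-q). -0.819*log2(0.762) = 0.321160; -0.181*log2(0.238) = 0.374845. H(P,Q) = 0.321160 + 0.374845 = 0.696

0.696 bits


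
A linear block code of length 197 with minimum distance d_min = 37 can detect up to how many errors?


Detection capability = d_min - 1 = 37 - 1 = 36

36 errors


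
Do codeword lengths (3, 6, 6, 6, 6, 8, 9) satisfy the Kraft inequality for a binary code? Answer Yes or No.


Kraft sum = sum(2^(-l_i)) = 0.1934, need <= 1. Result: satisfied (a binary prefix-free code with these lengths exists)

Yes


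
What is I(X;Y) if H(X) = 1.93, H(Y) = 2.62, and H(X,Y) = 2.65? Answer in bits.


I(X;Y) = H(X) + H(Y) - H(X,Y) = 1.93 + 2.62 - 2.65 = 1.9

1.9 bits


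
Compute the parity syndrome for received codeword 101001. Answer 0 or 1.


Syndrome = XOR of all bits = 1 XOR 0 XOR 1 XOR 0 XOR 0 XOR 1 = 1

1


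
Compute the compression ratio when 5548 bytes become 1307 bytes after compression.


Ratio = original / compressed = 5548 / 1307 = 4.2448

4.2448


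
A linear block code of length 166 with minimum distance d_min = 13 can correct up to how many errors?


Correction capability = floor((d-1)/2) = floor((13-1)/2) = 6

6 errors


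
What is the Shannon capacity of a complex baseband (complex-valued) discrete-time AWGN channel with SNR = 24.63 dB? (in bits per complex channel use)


SNR_linear = 10^(24.63/10) = 290.4023; C = log2(1 + SNR_linear) = log2(1 + 290.4023) = 8.1869

8.1869 bits/channel use


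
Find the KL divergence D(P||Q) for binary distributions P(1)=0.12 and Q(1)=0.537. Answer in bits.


KL = p*log2(p/q) + (1-p)*log2((1-p)/(1-q)) = 0.12*log2(0.12/0.537) + 0.88*log2(0.88/0.463) = 0.5559

0.5559 bits


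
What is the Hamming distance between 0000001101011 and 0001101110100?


Count differing positions: . . . ^ ^ . . . ^ ^ ^ ^ ^ = 7 differences

7


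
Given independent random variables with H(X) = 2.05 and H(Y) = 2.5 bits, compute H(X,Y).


For independent variables, H(X,Y) = H(X) + H(Y) = 2.05 + 2.5 = 4.55

4.55 bits


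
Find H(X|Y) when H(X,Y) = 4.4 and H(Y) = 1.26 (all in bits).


H(X|Y) = H(X,Y) - H(Y) = 4.4 - 1.26 = 3.14

3.14 bits


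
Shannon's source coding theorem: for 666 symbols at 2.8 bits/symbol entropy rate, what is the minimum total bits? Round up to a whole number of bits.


Minimum bits >= n * H = 666 * 2.8 = 1864.8, rounded up to a whole number of bits = 1865

1865 bits


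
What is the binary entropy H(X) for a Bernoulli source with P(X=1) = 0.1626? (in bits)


H = -p*log2(p) - (1-p)*log2(1-p). -0.1626*log2(0.1626) = 0.426110; -0.8374*log2(0.8374) = 0.214384. H = 0.426110 + 0.214384 = 0.6405

0.6405 bits


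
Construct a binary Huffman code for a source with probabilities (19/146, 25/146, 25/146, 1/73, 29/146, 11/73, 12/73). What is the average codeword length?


Huffman construction (repeatedly merge the two least-probable nodes; each merge adds 1 bit to every symbol beneath it): 1/73 + 19/146 = 21/146; 21/146 + 11/73 = 43/146; 12/73 + 25/146 = 49/146; 25/146 + 29/146 = 27/73; 43/146 + 49/146 = 46/73; 27/73 + 46/73 = 1. Resulting codeword lengths (in the order the probabilities were given): (4, 3, 2, 4, 2, 3, 3). L_avg = sum(p_i * l_i) = 19/146*4 + 25/146*3 + 25/146*2 + 1/73*4 + 29/146*2 + 11/73*3 + 12/73*3 = 405/146 = 2.774

2.774 bits


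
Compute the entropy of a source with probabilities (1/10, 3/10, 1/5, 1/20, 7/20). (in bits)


H = -sum(p_i * log2(p_i)). Terms: -(1/10)*log2(1/10) = 0.332193; -(3/10)*log2(3/10) = 0.521090; -(1/5)*log2(1/5) = 0.464386; -(1/20)*log2(1/20) = 0.216096; -(7/20)*log2(7/20) = 0.530101. H = 0.332193 + 0.521090 + 0.464386 + 0.216096 + 0.530101 = 2.0639

2.0639 bits


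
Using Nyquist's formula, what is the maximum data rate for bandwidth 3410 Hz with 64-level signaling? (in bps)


Rate = 2 * B * log2(M) = 2 * 3410 * 6.0 = 40920.0

40920.0 bps


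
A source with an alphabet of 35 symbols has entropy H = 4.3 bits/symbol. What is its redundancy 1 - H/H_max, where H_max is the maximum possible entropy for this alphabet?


H_max = log2(K) = log2(35) = 5.1293 bits/symbol. Redundancy = 1 - H/H_max = 1 - 4.3/5.1293 = 1 - 0.8383 = 0.1617

0.1617


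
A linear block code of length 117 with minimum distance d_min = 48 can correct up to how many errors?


Correction capability = floor((d-1)/2) = floor((48-1)/2) = 23

23 errors


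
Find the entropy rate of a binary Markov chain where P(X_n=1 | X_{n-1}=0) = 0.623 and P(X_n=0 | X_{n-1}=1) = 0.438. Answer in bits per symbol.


Stationary distribution: pi_0 = p10/(p01+p10) = 0.4128, pi_1 = 0.5872. Entropy rate H' = pi_0*H(p01) + pi_1*H(p10) = 0.4128*0.9559 + 0.5872*0.9889 = 0.9753

0.9753 bits/symbol


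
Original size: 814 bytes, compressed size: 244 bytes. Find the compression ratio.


Ratio = original / compressed = 814 / 244 = 3.3361

3.3361


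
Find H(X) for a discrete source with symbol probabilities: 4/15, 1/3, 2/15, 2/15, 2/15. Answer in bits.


H = -sum(p_i * log2(p_i)). Terms: -(4/15)*log2(4/15) = 0.508504; -(1/3)*log2(1/3) = 0.528321; -(2/15)*log2(2/15) = 0.387585; -(2/15)*log2(2/15) = 0.387585; -(2/15)*log2(2/15) = 0.387585. H = 0.508504 + 0.528321 + 0.387585 + 0.387585 + 0.387585 = 2.1996

2.1996 bits


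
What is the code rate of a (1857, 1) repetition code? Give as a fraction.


Rate = k/n = 1/1857

1/1857


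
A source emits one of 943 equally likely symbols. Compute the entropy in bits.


H = log2(n) = log2(943) = 9.8811

9.8811 bits


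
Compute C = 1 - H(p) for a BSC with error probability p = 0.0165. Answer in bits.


H(p) = -p*log2(p) - (1-p)*log2(1-p) = -0.0165*log2(0.0165) - 0.9835*log2(0.9835) = 0.097703 + 0.023607 = 0.1213. C = 1 - H(p) = 1 - 0.1213 = 0.8787

0.8787 bits


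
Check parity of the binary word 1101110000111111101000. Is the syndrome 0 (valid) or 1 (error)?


Syndrome = XOR of all bits = 1 XOR 1 XOR 0 XOR 1 XOR 1 XOR 1 XOR 0 XOR 0 XOR 0 XOR 0 XOR 1 XOR 1 XOR 1 XOR 1 XOR 1 XOR 1 XOR 1 XOR 0 XOR 1 XOR 0 XOR 0 XOR 0 = 1

1


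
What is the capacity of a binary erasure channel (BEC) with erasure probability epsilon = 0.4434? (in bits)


C = 1 - epsilon = 1 - 0.4434 = 0.5566

0.5566 bits


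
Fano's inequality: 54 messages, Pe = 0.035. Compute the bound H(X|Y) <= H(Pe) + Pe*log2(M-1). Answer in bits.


H(Pe) = -Pe*log2(Pe) - (1-Pe)*log2(1-Pe) = -0.035*log2(0.035) - 0.965*log2(0.965) = 0.169278 + 0.049600 = 0.2189. Pe*log2(M-1) = 0.035*log2(53) = 0.200477. Bound = H(Pe) + Pe*log2(M-1) = 0.169278 + 0.049600 + 0.200477 = 0.4194

0.4194 bits


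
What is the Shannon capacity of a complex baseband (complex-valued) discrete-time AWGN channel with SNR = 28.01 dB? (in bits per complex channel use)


SNR_linear = 10^(28.01/10) = 632.4119; C = log2(1 + SNR_linear) = log2(1 + 632.4119) = 9.307

9.307 bits/channel use


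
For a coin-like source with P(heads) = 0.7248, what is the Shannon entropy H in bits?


H = -p*log2(p) - (1-p)*log2(1-p). -0.7248*log2(0.7248) = 0.336557; -0.2752*log2(0.2752) = 0.512270. H = 0.336557 + 0.512270 = 0.8488

0.8488 bits


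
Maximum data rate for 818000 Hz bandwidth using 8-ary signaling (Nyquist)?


Rate = 2 * B * log2(M) = 2 * 818000 * 3.0 = 4908000.0

4908000.0 bps


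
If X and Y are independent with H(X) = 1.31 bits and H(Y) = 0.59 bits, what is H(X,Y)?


For independent variables, H(X,Y) = H(X) + H(Y) = 1.31 + 0.59 = 1.9

1.9 bits


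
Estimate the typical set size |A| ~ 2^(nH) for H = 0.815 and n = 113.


log2|A_typical| = nH = 113 * 0.815 = 92.095, so |A_typical| ~ 2^92.095 = 5.289e+27

5.289e+27


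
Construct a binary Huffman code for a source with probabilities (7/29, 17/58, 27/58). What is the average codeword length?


Huffman construction (repeatedly merge the two least-probable nodes; each merge adds 1 bit to every symbol beneath it): 7/29 + 17/58 = 31/58; 27/58 + 31/58 = 1. Resulting codeword lengths (in the order the probabilities were given): (2, 2, 1). L_avg = sum(p_i * l_i) = 7/29*2 + 17/58*2 + 27/58*1 = 89/58 = 1.5345

1.5345 bits


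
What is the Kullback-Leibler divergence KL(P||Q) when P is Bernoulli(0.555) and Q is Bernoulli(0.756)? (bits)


KL = p*log2(p/q) + (1-p)*log2((1-p)/(1-q)) = 0.555*log2(0.555/0.756) + 0.445*log2(0.445/0.244) = 0.1383

0.1383 bits


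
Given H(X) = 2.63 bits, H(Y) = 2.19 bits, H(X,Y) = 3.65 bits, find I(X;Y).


I(X;Y) = H(X) + H(Y) - H(X,Y) = 2.63 + 2.19 - 3.65 = 1.17

1.17 bits


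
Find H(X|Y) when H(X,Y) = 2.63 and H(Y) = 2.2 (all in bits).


H(X|Y) = H(X,Y) - H(Y) = 2.63 - 2.2 = 0.43

0.43 bits


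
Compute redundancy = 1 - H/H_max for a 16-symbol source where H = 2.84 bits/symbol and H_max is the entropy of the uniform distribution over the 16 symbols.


H_max = log2(K) = log2(16) = 4.0 bits/symbol. Redundancy = 1 - H/H_max = 1 - 2.84/4.0 = 1 - 0.71 = 0.29

0.29


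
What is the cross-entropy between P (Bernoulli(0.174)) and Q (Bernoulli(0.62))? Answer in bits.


H(P,Q) = -p*log2(q) - (1-p)*log2(1-q). -0.174*log2(0.62) = 0.120001; -0.826*log2(0.38) = 1.153037. H(P,Q) = 0.120001 + 1.153037 = 1.273

1.273 bits


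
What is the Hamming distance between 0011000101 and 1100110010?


Count differing positions: ^ ^ ^ ^ ^ ^ . ^ ^ ^ = 9 differences

9
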